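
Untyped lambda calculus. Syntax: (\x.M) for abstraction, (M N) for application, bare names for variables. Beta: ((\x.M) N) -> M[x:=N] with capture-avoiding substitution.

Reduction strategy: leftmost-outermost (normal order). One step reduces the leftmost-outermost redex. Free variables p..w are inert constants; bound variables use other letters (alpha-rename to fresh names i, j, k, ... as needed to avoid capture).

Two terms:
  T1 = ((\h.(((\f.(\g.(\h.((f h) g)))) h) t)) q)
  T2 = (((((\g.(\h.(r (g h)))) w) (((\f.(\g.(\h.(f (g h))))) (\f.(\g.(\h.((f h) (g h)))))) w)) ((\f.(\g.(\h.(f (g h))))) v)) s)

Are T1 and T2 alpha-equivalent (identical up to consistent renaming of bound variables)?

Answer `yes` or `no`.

Answer: no

Derivation:
Term 1: ((\h.(((\f.(\g.(\h.((f h) g)))) h) t)) q)
Term 2: (((((\g.(\h.(r (g h)))) w) (((\f.(\g.(\h.(f (g h))))) (\f.(\g.(\h.((f h) (g h)))))) w)) ((\f.(\g.(\h.(f (g h))))) v)) s)
Alpha-equivalence: compare structure up to binder renaming.
Result: False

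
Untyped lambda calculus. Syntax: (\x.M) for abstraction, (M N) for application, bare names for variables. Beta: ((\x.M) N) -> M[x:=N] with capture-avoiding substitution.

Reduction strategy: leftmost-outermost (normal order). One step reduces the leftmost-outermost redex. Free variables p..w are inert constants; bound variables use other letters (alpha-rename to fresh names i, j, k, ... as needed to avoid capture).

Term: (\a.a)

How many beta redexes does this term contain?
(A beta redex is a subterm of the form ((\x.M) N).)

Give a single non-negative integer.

Term: (\a.a)
  (no redexes)
Total redexes: 0

Answer: 0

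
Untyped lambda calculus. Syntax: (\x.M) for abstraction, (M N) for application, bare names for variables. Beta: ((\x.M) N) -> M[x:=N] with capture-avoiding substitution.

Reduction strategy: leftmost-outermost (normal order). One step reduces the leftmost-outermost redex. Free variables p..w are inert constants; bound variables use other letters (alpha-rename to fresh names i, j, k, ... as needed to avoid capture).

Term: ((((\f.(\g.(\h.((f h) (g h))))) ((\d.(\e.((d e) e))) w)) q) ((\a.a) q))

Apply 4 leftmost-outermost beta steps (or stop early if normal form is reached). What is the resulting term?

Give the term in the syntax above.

Answer: (((\e.((w e) e)) ((\a.a) q)) (q ((\a.a) q)))

Derivation:
Step 0: ((((\f.(\g.(\h.((f h) (g h))))) ((\d.(\e.((d e) e))) w)) q) ((\a.a) q))
Step 1: (((\g.(\h.((((\d.(\e.((d e) e))) w) h) (g h)))) q) ((\a.a) q))
Step 2: ((\h.((((\d.(\e.((d e) e))) w) h) (q h))) ((\a.a) q))
Step 3: ((((\d.(\e.((d e) e))) w) ((\a.a) q)) (q ((\a.a) q)))
Step 4: (((\e.((w e) e)) ((\a.a) q)) (q ((\a.a) q)))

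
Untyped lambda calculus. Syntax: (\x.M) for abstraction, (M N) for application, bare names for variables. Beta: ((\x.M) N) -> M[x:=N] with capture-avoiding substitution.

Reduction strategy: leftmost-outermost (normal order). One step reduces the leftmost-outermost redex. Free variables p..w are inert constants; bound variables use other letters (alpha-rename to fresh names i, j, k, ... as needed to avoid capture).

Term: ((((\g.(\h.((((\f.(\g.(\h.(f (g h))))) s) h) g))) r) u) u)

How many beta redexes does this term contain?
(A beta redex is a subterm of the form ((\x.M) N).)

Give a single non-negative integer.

Answer: 2

Derivation:
Term: ((((\g.(\h.((((\f.(\g.(\h.(f (g h))))) s) h) g))) r) u) u)
  Redex: ((\g.(\h.((((\f.(\g.(\h.(f (g h))))) s) h) g))) r)
  Redex: ((\f.(\g.(\h.(f (g h))))) s)
Total redexes: 2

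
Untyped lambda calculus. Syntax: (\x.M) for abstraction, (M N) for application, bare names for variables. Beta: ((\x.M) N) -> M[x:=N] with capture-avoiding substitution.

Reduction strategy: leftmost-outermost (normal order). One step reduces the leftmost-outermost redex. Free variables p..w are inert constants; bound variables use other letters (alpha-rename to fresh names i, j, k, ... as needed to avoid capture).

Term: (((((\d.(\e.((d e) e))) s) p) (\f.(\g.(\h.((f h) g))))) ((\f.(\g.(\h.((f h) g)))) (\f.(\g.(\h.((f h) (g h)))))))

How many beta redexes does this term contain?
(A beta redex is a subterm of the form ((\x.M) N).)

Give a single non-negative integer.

Answer: 2

Derivation:
Term: (((((\d.(\e.((d e) e))) s) p) (\f.(\g.(\h.((f h) g))))) ((\f.(\g.(\h.((f h) g)))) (\f.(\g.(\h.((f h) (g h)))))))
  Redex: ((\d.(\e.((d e) e))) s)
  Redex: ((\f.(\g.(\h.((f h) g)))) (\f.(\g.(\h.((f h) (g h))))))
Total redexes: 2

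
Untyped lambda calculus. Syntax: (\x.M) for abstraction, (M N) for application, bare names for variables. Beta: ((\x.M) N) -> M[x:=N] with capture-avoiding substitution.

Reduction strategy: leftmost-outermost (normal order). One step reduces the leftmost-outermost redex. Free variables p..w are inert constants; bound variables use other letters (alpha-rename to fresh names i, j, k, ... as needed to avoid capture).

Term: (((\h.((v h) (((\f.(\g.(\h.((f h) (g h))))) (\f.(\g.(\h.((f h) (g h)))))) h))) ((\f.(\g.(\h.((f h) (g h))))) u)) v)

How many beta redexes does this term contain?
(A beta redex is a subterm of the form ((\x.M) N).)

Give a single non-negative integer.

Term: (((\h.((v h) (((\f.(\g.(\h.((f h) (g h))))) (\f.(\g.(\h.((f h) (g h)))))) h))) ((\f.(\g.(\h.((f h) (g h))))) u)) v)
  Redex: ((\h.((v h) (((\f.(\g.(\h.((f h) (g h))))) (\f.(\g.(\h.((f h) (g h)))))) h))) ((\f.(\g.(\h.((f h) (g h))))) u))
  Redex: ((\f.(\g.(\h.((f h) (g h))))) (\f.(\g.(\h.((f h) (g h))))))
  Redex: ((\f.(\g.(\h.((f h) (g h))))) u)
Total redexes: 3

Answer: 3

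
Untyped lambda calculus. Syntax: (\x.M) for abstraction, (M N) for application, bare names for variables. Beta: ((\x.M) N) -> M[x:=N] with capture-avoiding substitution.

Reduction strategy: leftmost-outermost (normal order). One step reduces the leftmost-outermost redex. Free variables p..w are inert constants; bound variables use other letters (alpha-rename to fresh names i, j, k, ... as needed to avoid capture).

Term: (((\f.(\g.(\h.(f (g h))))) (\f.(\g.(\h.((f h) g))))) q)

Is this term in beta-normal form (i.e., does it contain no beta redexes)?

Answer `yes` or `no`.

Term: (((\f.(\g.(\h.(f (g h))))) (\f.(\g.(\h.((f h) g))))) q)
Found 1 beta redex(es).

Answer: no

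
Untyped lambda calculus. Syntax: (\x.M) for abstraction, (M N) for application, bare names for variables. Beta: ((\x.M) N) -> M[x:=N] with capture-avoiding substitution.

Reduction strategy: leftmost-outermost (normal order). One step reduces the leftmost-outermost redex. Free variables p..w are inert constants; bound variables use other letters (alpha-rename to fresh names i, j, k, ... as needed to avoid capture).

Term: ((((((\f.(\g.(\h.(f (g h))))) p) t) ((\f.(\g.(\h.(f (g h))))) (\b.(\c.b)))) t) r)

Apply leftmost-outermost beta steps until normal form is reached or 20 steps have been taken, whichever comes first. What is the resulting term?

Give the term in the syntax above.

Answer: (((p (t (\g.(\h.(\c.(g h)))))) t) r)

Derivation:
Step 0: ((((((\f.(\g.(\h.(f (g h))))) p) t) ((\f.(\g.(\h.(f (g h))))) (\b.(\c.b)))) t) r)
Step 1: (((((\g.(\h.(p (g h)))) t) ((\f.(\g.(\h.(f (g h))))) (\b.(\c.b)))) t) r)
Step 2: ((((\h.(p (t h))) ((\f.(\g.(\h.(f (g h))))) (\b.(\c.b)))) t) r)
Step 3: (((p (t ((\f.(\g.(\h.(f (g h))))) (\b.(\c.b))))) t) r)
Step 4: (((p (t (\g.(\h.((\b.(\c.b)) (g h)))))) t) r)
Step 5: (((p (t (\g.(\h.(\c.(g h)))))) t) r)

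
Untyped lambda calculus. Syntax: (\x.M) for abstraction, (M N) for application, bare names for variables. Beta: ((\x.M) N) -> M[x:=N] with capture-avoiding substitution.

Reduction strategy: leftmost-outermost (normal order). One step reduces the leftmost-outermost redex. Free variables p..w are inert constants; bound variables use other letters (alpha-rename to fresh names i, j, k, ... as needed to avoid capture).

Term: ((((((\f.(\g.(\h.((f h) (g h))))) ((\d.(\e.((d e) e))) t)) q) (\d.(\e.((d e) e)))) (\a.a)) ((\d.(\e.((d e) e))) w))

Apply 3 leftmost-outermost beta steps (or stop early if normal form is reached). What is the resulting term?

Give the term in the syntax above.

Answer: ((((((\d.(\e.((d e) e))) t) (\d.(\e.((d e) e)))) (q (\d.(\e.((d e) e))))) (\a.a)) ((\d.(\e.((d e) e))) w))

Derivation:
Step 0: ((((((\f.(\g.(\h.((f h) (g h))))) ((\d.(\e.((d e) e))) t)) q) (\d.(\e.((d e) e)))) (\a.a)) ((\d.(\e.((d e) e))) w))
Step 1: (((((\g.(\h.((((\d.(\e.((d e) e))) t) h) (g h)))) q) (\d.(\e.((d e) e)))) (\a.a)) ((\d.(\e.((d e) e))) w))
Step 2: ((((\h.((((\d.(\e.((d e) e))) t) h) (q h))) (\d.(\e.((d e) e)))) (\a.a)) ((\d.(\e.((d e) e))) w))
Step 3: ((((((\d.(\e.((d e) e))) t) (\d.(\e.((d e) e)))) (q (\d.(\e.((d e) e))))) (\a.a)) ((\d.(\e.((d e) e))) w))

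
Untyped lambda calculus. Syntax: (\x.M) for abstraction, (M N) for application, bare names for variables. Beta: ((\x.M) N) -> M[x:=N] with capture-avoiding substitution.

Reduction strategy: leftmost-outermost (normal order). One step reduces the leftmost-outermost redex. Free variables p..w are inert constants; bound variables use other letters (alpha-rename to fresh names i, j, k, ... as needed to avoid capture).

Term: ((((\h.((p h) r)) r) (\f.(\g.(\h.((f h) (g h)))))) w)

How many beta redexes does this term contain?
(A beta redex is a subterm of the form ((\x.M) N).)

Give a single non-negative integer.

Answer: 1

Derivation:
Term: ((((\h.((p h) r)) r) (\f.(\g.(\h.((f h) (g h)))))) w)
  Redex: ((\h.((p h) r)) r)
Total redexes: 1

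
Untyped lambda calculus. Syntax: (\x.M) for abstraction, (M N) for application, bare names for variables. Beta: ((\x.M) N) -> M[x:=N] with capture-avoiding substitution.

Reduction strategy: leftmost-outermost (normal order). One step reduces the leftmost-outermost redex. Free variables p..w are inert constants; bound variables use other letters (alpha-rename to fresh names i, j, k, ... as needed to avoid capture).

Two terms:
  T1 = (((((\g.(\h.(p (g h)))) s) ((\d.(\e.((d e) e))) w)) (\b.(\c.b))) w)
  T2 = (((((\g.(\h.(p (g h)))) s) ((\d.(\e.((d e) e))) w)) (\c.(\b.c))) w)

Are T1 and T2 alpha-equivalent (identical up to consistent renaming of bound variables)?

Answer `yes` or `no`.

Term 1: (((((\g.(\h.(p (g h)))) s) ((\d.(\e.((d e) e))) w)) (\b.(\c.b))) w)
Term 2: (((((\g.(\h.(p (g h)))) s) ((\d.(\e.((d e) e))) w)) (\c.(\b.c))) w)
Alpha-equivalence: compare structure up to binder renaming.
Result: True

Answer: yes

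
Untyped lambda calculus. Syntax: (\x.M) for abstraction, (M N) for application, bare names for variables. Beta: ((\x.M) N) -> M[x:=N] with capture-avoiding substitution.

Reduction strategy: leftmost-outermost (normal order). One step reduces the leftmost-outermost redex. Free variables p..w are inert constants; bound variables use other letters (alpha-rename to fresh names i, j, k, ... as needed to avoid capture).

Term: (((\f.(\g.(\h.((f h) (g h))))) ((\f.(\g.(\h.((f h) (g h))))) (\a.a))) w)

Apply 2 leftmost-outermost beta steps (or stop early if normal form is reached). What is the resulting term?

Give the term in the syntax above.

Answer: (\h.((((\f.(\g.(\h.((f h) (g h))))) (\a.a)) h) (w h)))

Derivation:
Step 0: (((\f.(\g.(\h.((f h) (g h))))) ((\f.(\g.(\h.((f h) (g h))))) (\a.a))) w)
Step 1: ((\g.(\h.((((\f.(\g.(\h.((f h) (g h))))) (\a.a)) h) (g h)))) w)
Step 2: (\h.((((\f.(\g.(\h.((f h) (g h))))) (\a.a)) h) (w h)))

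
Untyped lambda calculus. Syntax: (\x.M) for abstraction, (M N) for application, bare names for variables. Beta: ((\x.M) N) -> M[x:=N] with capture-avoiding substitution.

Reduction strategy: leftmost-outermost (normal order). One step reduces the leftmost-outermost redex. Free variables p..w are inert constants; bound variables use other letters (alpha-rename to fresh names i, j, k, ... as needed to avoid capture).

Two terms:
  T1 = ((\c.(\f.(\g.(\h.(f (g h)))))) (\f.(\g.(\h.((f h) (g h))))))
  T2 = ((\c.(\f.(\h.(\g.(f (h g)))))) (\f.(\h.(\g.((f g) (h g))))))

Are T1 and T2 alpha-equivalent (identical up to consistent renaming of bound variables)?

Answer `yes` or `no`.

Answer: yes

Derivation:
Term 1: ((\c.(\f.(\g.(\h.(f (g h)))))) (\f.(\g.(\h.((f h) (g h))))))
Term 2: ((\c.(\f.(\h.(\g.(f (h g)))))) (\f.(\h.(\g.((f g) (h g))))))
Alpha-equivalence: compare structure up to binder renaming.
Result: True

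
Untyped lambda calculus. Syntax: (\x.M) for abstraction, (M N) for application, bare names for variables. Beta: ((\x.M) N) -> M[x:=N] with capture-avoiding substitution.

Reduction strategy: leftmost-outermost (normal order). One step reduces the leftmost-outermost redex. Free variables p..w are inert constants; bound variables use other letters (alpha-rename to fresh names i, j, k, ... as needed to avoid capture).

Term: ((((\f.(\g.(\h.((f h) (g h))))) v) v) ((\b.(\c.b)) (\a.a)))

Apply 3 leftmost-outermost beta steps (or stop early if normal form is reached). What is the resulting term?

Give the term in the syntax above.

Step 0: ((((\f.(\g.(\h.((f h) (g h))))) v) v) ((\b.(\c.b)) (\a.a)))
Step 1: (((\g.(\h.((v h) (g h)))) v) ((\b.(\c.b)) (\a.a)))
Step 2: ((\h.((v h) (v h))) ((\b.(\c.b)) (\a.a)))
Step 3: ((v ((\b.(\c.b)) (\a.a))) (v ((\b.(\c.b)) (\a.a))))

Answer: ((v ((\b.(\c.b)) (\a.a))) (v ((\b.(\c.b)) (\a.a))))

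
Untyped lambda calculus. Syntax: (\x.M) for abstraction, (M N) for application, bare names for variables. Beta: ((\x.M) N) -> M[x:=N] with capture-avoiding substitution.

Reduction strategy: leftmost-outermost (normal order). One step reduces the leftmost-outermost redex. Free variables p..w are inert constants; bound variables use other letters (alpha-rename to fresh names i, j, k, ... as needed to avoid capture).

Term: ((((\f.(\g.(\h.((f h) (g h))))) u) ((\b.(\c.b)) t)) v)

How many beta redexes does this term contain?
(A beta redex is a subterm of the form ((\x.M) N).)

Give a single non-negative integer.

Answer: 2

Derivation:
Term: ((((\f.(\g.(\h.((f h) (g h))))) u) ((\b.(\c.b)) t)) v)
  Redex: ((\f.(\g.(\h.((f h) (g h))))) u)
  Redex: ((\b.(\c.b)) t)
Total redexes: 2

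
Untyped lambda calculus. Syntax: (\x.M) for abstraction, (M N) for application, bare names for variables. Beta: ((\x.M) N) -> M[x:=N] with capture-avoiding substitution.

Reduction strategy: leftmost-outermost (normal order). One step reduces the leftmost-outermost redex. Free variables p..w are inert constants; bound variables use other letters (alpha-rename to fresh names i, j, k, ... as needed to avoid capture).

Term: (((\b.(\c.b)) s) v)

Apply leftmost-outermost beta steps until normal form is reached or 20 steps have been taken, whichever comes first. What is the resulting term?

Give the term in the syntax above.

Answer: s

Derivation:
Step 0: (((\b.(\c.b)) s) v)
Step 1: ((\c.s) v)
Step 2: s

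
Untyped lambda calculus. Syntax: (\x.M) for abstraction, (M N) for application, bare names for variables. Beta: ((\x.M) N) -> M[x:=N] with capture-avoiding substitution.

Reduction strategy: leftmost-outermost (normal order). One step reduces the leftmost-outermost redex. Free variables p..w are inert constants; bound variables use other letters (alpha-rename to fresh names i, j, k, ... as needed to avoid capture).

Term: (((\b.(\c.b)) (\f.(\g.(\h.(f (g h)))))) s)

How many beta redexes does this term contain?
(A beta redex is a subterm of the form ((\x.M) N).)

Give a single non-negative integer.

Term: (((\b.(\c.b)) (\f.(\g.(\h.(f (g h)))))) s)
  Redex: ((\b.(\c.b)) (\f.(\g.(\h.(f (g h))))))
Total redexes: 1

Answer: 1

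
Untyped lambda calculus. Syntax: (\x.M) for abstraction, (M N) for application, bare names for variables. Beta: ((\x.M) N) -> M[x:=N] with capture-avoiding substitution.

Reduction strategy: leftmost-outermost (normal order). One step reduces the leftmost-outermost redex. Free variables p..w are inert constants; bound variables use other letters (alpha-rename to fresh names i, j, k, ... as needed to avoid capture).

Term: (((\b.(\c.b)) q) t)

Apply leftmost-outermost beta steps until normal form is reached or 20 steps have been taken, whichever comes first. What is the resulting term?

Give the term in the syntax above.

Step 0: (((\b.(\c.b)) q) t)
Step 1: ((\c.q) t)
Step 2: q

Answer: q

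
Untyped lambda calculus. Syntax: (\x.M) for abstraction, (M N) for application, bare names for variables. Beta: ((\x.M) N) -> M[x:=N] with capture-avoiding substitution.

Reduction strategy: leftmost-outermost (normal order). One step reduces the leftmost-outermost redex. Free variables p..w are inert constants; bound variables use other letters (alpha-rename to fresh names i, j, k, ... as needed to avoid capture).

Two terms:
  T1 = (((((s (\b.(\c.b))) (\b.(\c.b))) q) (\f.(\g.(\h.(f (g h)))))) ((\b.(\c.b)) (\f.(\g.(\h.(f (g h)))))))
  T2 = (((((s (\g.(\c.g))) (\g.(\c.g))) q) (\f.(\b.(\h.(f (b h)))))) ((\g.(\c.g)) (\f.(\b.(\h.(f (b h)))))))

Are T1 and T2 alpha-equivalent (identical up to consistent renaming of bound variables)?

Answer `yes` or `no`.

Term 1: (((((s (\b.(\c.b))) (\b.(\c.b))) q) (\f.(\g.(\h.(f (g h)))))) ((\b.(\c.b)) (\f.(\g.(\h.(f (g h)))))))
Term 2: (((((s (\g.(\c.g))) (\g.(\c.g))) q) (\f.(\b.(\h.(f (b h)))))) ((\g.(\c.g)) (\f.(\b.(\h.(f (b h)))))))
Alpha-equivalence: compare structure up to binder renaming.
Result: True

Answer: yes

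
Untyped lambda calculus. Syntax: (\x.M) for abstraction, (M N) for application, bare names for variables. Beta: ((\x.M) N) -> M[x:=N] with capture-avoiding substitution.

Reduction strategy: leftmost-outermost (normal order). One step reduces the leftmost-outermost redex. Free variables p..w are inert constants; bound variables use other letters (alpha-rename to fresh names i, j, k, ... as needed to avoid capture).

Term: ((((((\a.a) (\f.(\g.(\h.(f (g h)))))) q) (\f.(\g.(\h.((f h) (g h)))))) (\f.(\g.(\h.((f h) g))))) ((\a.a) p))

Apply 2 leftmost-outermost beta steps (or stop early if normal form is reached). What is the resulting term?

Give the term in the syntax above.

Answer: ((((\g.(\h.(q (g h)))) (\f.(\g.(\h.((f h) (g h)))))) (\f.(\g.(\h.((f h) g))))) ((\a.a) p))

Derivation:
Step 0: ((((((\a.a) (\f.(\g.(\h.(f (g h)))))) q) (\f.(\g.(\h.((f h) (g h)))))) (\f.(\g.(\h.((f h) g))))) ((\a.a) p))
Step 1: (((((\f.(\g.(\h.(f (g h))))) q) (\f.(\g.(\h.((f h) (g h)))))) (\f.(\g.(\h.((f h) g))))) ((\a.a) p))
Step 2: ((((\g.(\h.(q (g h)))) (\f.(\g.(\h.((f h) (g h)))))) (\f.(\g.(\h.((f h) g))))) ((\a.a) p))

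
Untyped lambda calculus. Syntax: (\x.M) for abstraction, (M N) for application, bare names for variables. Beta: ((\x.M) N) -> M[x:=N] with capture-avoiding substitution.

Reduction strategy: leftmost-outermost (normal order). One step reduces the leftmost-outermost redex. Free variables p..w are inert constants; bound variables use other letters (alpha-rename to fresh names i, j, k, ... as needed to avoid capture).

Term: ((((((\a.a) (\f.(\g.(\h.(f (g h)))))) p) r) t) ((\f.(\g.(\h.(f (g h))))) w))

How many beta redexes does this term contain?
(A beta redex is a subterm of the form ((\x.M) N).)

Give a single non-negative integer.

Term: ((((((\a.a) (\f.(\g.(\h.(f (g h)))))) p) r) t) ((\f.(\g.(\h.(f (g h))))) w))
  Redex: ((\a.a) (\f.(\g.(\h.(f (g h))))))
  Redex: ((\f.(\g.(\h.(f (g h))))) w)
Total redexes: 2

Answer: 2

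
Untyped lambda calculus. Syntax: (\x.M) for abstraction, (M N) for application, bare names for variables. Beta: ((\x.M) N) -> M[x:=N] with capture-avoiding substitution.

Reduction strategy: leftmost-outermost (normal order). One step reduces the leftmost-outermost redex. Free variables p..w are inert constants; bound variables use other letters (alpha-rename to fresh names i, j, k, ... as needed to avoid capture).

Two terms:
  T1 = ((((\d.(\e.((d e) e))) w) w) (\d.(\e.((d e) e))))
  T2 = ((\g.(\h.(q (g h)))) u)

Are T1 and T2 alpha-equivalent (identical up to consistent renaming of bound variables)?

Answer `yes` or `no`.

Term 1: ((((\d.(\e.((d e) e))) w) w) (\d.(\e.((d e) e))))
Term 2: ((\g.(\h.(q (g h)))) u)
Alpha-equivalence: compare structure up to binder renaming.
Result: False

Answer: no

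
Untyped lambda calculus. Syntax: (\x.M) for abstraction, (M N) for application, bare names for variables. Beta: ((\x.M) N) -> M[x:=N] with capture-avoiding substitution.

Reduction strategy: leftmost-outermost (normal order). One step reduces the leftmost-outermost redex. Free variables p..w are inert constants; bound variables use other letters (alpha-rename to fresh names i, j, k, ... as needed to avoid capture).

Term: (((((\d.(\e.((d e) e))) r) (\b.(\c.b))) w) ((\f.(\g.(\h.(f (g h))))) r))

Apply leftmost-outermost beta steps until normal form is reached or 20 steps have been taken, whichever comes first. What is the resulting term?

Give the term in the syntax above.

Answer: ((((r (\b.(\c.b))) (\b.(\c.b))) w) (\g.(\h.(r (g h)))))

Derivation:
Step 0: (((((\d.(\e.((d e) e))) r) (\b.(\c.b))) w) ((\f.(\g.(\h.(f (g h))))) r))
Step 1: ((((\e.((r e) e)) (\b.(\c.b))) w) ((\f.(\g.(\h.(f (g h))))) r))
Step 2: ((((r (\b.(\c.b))) (\b.(\c.b))) w) ((\f.(\g.(\h.(f (g h))))) r))
Step 3: ((((r (\b.(\c.b))) (\b.(\c.b))) w) (\g.(\h.(r (g h)))))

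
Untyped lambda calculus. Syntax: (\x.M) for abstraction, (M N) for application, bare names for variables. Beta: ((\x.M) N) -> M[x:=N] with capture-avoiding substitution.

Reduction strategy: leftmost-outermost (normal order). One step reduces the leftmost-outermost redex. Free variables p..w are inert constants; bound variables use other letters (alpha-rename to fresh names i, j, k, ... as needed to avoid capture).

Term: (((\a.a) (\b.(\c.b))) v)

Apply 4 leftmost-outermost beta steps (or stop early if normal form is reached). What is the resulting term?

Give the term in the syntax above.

Answer: (\c.v)

Derivation:
Step 0: (((\a.a) (\b.(\c.b))) v)
Step 1: ((\b.(\c.b)) v)
Step 2: (\c.v)
Step 3: (normal form reached)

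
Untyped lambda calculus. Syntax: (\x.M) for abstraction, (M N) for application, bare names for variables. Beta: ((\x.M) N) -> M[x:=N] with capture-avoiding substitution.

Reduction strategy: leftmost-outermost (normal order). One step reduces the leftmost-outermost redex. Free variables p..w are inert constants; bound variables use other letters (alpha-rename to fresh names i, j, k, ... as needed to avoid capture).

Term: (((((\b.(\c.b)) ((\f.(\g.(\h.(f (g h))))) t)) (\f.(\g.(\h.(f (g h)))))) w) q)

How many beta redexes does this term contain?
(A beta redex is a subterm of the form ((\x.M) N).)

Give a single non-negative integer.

Answer: 2

Derivation:
Term: (((((\b.(\c.b)) ((\f.(\g.(\h.(f (g h))))) t)) (\f.(\g.(\h.(f (g h)))))) w) q)
  Redex: ((\b.(\c.b)) ((\f.(\g.(\h.(f (g h))))) t))
  Redex: ((\f.(\g.(\h.(f (g h))))) t)
Total redexes: 2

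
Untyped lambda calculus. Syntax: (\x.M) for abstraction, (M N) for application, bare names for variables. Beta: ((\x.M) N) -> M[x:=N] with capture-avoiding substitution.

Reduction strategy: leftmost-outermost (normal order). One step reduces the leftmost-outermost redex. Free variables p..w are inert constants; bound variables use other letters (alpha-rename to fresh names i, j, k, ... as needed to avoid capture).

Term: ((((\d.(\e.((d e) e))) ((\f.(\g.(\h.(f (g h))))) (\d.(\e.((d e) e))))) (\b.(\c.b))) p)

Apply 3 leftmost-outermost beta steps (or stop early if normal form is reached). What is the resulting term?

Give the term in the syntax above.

Answer: ((((\g.(\h.((\d.(\e.((d e) e))) (g h)))) (\b.(\c.b))) (\b.(\c.b))) p)

Derivation:
Step 0: ((((\d.(\e.((d e) e))) ((\f.(\g.(\h.(f (g h))))) (\d.(\e.((d e) e))))) (\b.(\c.b))) p)
Step 1: (((\e.((((\f.(\g.(\h.(f (g h))))) (\d.(\e.((d e) e)))) e) e)) (\b.(\c.b))) p)
Step 2: (((((\f.(\g.(\h.(f (g h))))) (\d.(\e.((d e) e)))) (\b.(\c.b))) (\b.(\c.b))) p)
Step 3: ((((\g.(\h.((\d.(\e.((d e) e))) (g h)))) (\b.(\c.b))) (\b.(\c.b))) p)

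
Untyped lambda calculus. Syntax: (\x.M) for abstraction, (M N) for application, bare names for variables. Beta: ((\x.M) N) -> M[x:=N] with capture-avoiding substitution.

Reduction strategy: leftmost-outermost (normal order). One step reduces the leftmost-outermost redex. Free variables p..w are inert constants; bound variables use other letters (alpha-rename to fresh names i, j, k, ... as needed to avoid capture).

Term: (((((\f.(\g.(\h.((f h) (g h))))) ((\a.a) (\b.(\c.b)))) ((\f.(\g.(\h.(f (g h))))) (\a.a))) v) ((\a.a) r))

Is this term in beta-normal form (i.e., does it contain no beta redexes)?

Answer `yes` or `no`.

Term: (((((\f.(\g.(\h.((f h) (g h))))) ((\a.a) (\b.(\c.b)))) ((\f.(\g.(\h.(f (g h))))) (\a.a))) v) ((\a.a) r))
Found 4 beta redex(es).

Answer: no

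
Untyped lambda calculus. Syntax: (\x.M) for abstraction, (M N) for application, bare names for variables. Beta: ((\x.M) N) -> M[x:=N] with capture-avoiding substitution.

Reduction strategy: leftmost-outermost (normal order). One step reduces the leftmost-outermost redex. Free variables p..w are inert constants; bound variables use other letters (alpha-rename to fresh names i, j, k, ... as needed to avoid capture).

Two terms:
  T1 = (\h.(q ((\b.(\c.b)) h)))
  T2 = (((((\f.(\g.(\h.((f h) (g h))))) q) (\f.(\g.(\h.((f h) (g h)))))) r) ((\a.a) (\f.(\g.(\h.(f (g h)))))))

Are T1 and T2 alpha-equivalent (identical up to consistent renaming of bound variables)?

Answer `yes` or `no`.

Term 1: (\h.(q ((\b.(\c.b)) h)))
Term 2: (((((\f.(\g.(\h.((f h) (g h))))) q) (\f.(\g.(\h.((f h) (g h)))))) r) ((\a.a) (\f.(\g.(\h.(f (g h)))))))
Alpha-equivalence: compare structure up to binder renaming.
Result: False

Answer: no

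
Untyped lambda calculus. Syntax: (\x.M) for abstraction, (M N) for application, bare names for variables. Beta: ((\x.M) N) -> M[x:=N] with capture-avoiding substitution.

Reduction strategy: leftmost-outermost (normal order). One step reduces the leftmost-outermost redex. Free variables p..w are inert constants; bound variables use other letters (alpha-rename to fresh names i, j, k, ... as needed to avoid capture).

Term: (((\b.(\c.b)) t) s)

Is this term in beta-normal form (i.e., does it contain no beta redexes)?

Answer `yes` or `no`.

Term: (((\b.(\c.b)) t) s)
Found 1 beta redex(es).

Answer: no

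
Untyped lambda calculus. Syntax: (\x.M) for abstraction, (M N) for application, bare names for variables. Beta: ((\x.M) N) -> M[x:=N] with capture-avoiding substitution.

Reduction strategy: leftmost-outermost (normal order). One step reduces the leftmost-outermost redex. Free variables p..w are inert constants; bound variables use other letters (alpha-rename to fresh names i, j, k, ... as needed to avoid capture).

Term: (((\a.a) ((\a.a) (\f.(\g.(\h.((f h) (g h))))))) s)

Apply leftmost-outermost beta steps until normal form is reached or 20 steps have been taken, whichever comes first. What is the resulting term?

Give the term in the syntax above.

Step 0: (((\a.a) ((\a.a) (\f.(\g.(\h.((f h) (g h))))))) s)
Step 1: (((\a.a) (\f.(\g.(\h.((f h) (g h)))))) s)
Step 2: ((\f.(\g.(\h.((f h) (g h))))) s)
Step 3: (\g.(\h.((s h) (g h))))

Answer: (\g.(\h.((s h) (g h))))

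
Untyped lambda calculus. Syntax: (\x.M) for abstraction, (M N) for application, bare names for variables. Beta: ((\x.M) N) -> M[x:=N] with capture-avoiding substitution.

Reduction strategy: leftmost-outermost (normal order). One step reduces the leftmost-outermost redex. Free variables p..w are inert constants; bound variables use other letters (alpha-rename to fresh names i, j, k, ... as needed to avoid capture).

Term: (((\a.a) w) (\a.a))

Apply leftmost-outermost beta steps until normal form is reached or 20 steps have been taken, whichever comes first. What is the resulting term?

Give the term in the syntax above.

Answer: (w (\a.a))

Derivation:
Step 0: (((\a.a) w) (\a.a))
Step 1: (w (\a.a))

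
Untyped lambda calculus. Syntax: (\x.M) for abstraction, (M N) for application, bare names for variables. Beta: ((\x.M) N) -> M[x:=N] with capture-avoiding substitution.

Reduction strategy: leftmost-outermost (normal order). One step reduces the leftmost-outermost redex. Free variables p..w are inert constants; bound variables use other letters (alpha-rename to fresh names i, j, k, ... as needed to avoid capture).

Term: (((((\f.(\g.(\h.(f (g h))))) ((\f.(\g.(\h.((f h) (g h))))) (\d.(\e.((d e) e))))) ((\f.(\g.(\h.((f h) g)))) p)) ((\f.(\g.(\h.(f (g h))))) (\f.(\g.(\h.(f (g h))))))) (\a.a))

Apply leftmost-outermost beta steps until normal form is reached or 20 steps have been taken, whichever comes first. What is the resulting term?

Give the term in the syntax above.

Answer: (((p (\a.a)) (\g.(\h.(\i.(\j.((g h) (i j))))))) ((p (\a.a)) (\g.(\h.(\i.(\j.((g h) (i j))))))))

Derivation:
Step 0: (((((\f.(\g.(\h.(f (g h))))) ((\f.(\g.(\h.((f h) (g h))))) (\d.(\e.((d e) e))))) ((\f.(\g.(\h.((f h) g)))) p)) ((\f.(\g.(\h.(f (g h))))) (\f.(\g.(\h.(f (g h))))))) (\a.a))
Step 1: ((((\g.(\h.(((\f.(\g.(\h.((f h) (g h))))) (\d.(\e.((d e) e)))) (g h)))) ((\f.(\g.(\h.((f h) g)))) p)) ((\f.(\g.(\h.(f (g h))))) (\f.(\g.(\h.(f (g h))))))) (\a.a))
Step 2: (((\h.(((\f.(\g.(\h.((f h) (g h))))) (\d.(\e.((d e) e)))) (((\f.(\g.(\h.((f h) g)))) p) h))) ((\f.(\g.(\h.(f (g h))))) (\f.(\g.(\h.(f (g h))))))) (\a.a))
Step 3: ((((\f.(\g.(\h.((f h) (g h))))) (\d.(\e.((d e) e)))) (((\f.(\g.(\h.((f h) g)))) p) ((\f.(\g.(\h.(f (g h))))) (\f.(\g.(\h.(f (g h)))))))) (\a.a))
Step 4: (((\g.(\h.(((\d.(\e.((d e) e))) h) (g h)))) (((\f.(\g.(\h.((f h) g)))) p) ((\f.(\g.(\h.(f (g h))))) (\f.(\g.(\h.(f (g h)))))))) (\a.a))
Step 5: ((\h.(((\d.(\e.((d e) e))) h) ((((\f.(\g.(\h.((f h) g)))) p) ((\f.(\g.(\h.(f (g h))))) (\f.(\g.(\h.(f (g h))))))) h))) (\a.a))
Step 6: (((\d.(\e.((d e) e))) (\a.a)) ((((\f.(\g.(\h.((f h) g)))) p) ((\f.(\g.(\h.(f (g h))))) (\f.(\g.(\h.(f (g h))))))) (\a.a)))
Step 7: ((\e.(((\a.a) e) e)) ((((\f.(\g.(\h.((f h) g)))) p) ((\f.(\g.(\h.(f (g h))))) (\f.(\g.(\h.(f (g h))))))) (\a.a)))
Step 8: (((\a.a) ((((\f.(\g.(\h.((f h) g)))) p) ((\f.(\g.(\h.(f (g h))))) (\f.(\g.(\h.(f (g h))))))) (\a.a))) ((((\f.(\g.(\h.((f h) g)))) p) ((\f.(\g.(\h.(f (g h))))) (\f.(\g.(\h.(f (g h))))))) (\a.a)))
Step 9: (((((\f.(\g.(\h.((f h) g)))) p) ((\f.(\g.(\h.(f (g h))))) (\f.(\g.(\h.(f (g h))))))) (\a.a)) ((((\f.(\g.(\h.((f h) g)))) p) ((\f.(\g.(\h.(f (g h))))) (\f.(\g.(\h.(f (g h))))))) (\a.a)))
Step 10: ((((\g.(\h.((p h) g))) ((\f.(\g.(\h.(f (g h))))) (\f.(\g.(\h.(f (g h))))))) (\a.a)) ((((\f.(\g.(\h.((f h) g)))) p) ((\f.(\g.(\h.(f (g h))))) (\f.(\g.(\h.(f (g h))))))) (\a.a)))
Step 11: (((\h.((p h) ((\f.(\g.(\h.(f (g h))))) (\f.(\g.(\h.(f (g h)))))))) (\a.a)) ((((\f.(\g.(\h.((f h) g)))) p) ((\f.(\g.(\h.(f (g h))))) (\f.(\g.(\h.(f (g h))))))) (\a.a)))
Step 12: (((p (\a.a)) ((\f.(\g.(\h.(f (g h))))) (\f.(\g.(\h.(f (g h))))))) ((((\f.(\g.(\h.((f h) g)))) p) ((\f.(\g.(\h.(f (g h))))) (\f.(\g.(\h.(f (g h))))))) (\a.a)))
Step 13: (((p (\a.a)) (\g.(\h.((\f.(\g.(\h.(f (g h))))) (g h))))) ((((\f.(\g.(\h.((f h) g)))) p) ((\f.(\g.(\h.(f (g h))))) (\f.(\g.(\h.(f (g h))))))) (\a.a)))
Step 14: (((p (\a.a)) (\g.(\h.(\i.(\j.((g h) (i j))))))) ((((\f.(\g.(\h.((f h) g)))) p) ((\f.(\g.(\h.(f (g h))))) (\f.(\g.(\h.(f (g h))))))) (\a.a)))
Step 15: (((p (\a.a)) (\g.(\h.(\i.(\j.((g h) (i j))))))) (((\g.(\h.((p h) g))) ((\f.(\g.(\h.(f (g h))))) (\f.(\g.(\h.(f (g h))))))) (\a.a)))
Step 16: (((p (\a.a)) (\g.(\h.(\i.(\j.((g h) (i j))))))) ((\h.((p h) ((\f.(\g.(\h.(f (g h))))) (\f.(\g.(\h.(f (g h)))))))) (\a.a)))
Step 17: (((p (\a.a)) (\g.(\h.(\i.(\j.((g h) (i j))))))) ((p (\a.a)) ((\f.(\g.(\h.(f (g h))))) (\f.(\g.(\h.(f (g h))))))))
Step 18: (((p (\a.a)) (\g.(\h.(\i.(\j.((g h) (i j))))))) ((p (\a.a)) (\g.(\h.((\f.(\g.(\h.(f (g h))))) (g h))))))
Step 19: (((p (\a.a)) (\g.(\h.(\i.(\j.((g h) (i j))))))) ((p (\a.a)) (\g.(\h.(\i.(\j.((g h) (i j))))))))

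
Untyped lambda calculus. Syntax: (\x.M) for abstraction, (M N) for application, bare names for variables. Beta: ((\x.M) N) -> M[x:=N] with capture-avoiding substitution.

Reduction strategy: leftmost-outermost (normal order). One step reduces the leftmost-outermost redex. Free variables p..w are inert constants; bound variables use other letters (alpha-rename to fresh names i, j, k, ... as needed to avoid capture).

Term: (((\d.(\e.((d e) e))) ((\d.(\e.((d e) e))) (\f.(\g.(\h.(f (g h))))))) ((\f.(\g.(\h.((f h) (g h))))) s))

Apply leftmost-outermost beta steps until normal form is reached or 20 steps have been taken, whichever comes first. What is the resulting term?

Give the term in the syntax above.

Answer: (\h.((s h) ((s h) (\i.((s i) (h i))))))

Derivation:
Step 0: (((\d.(\e.((d e) e))) ((\d.(\e.((d e) e))) (\f.(\g.(\h.(f (g h))))))) ((\f.(\g.(\h.((f h) (g h))))) s))
Step 1: ((\e.((((\d.(\e.((d e) e))) (\f.(\g.(\h.(f (g h)))))) e) e)) ((\f.(\g.(\h.((f h) (g h))))) s))
Step 2: ((((\d.(\e.((d e) e))) (\f.(\g.(\h.(f (g h)))))) ((\f.(\g.(\h.((f h) (g h))))) s)) ((\f.(\g.(\h.((f h) (g h))))) s))
Step 3: (((\e.(((\f.(\g.(\h.(f (g h))))) e) e)) ((\f.(\g.(\h.((f h) (g h))))) s)) ((\f.(\g.(\h.((f h) (g h))))) s))
Step 4: ((((\f.(\g.(\h.(f (g h))))) ((\f.(\g.(\h.((f h) (g h))))) s)) ((\f.(\g.(\h.((f h) (g h))))) s)) ((\f.(\g.(\h.((f h) (g h))))) s))
Step 5: (((\g.(\h.(((\f.(\g.(\h.((f h) (g h))))) s) (g h)))) ((\f.(\g.(\h.((f h) (g h))))) s)) ((\f.(\g.(\h.((f h) (g h))))) s))
Step 6: ((\h.(((\f.(\g.(\h.((f h) (g h))))) s) (((\f.(\g.(\h.((f h) (g h))))) s) h))) ((\f.(\g.(\h.((f h) (g h))))) s))
Step 7: (((\f.(\g.(\h.((f h) (g h))))) s) (((\f.(\g.(\h.((f h) (g h))))) s) ((\f.(\g.(\h.((f h) (g h))))) s)))
Step 8: ((\g.(\h.((s h) (g h)))) (((\f.(\g.(\h.((f h) (g h))))) s) ((\f.(\g.(\h.((f h) (g h))))) s)))
Step 9: (\h.((s h) ((((\f.(\g.(\h.((f h) (g h))))) s) ((\f.(\g.(\h.((f h) (g h))))) s)) h)))
Step 10: (\h.((s h) (((\g.(\h.((s h) (g h)))) ((\f.(\g.(\h.((f h) (g h))))) s)) h)))
Step 11: (\h.((s h) ((\h.((s h) (((\f.(\g.(\h.((f h) (g h))))) s) h))) h)))
Step 12: (\h.((s h) ((s h) (((\f.(\g.(\h.((f h) (g h))))) s) h))))
Step 13: (\h.((s h) ((s h) ((\g.(\h.((s h) (g h)))) h))))
Step 14: (\h.((s h) ((s h) (\i.((s i) (h i))))))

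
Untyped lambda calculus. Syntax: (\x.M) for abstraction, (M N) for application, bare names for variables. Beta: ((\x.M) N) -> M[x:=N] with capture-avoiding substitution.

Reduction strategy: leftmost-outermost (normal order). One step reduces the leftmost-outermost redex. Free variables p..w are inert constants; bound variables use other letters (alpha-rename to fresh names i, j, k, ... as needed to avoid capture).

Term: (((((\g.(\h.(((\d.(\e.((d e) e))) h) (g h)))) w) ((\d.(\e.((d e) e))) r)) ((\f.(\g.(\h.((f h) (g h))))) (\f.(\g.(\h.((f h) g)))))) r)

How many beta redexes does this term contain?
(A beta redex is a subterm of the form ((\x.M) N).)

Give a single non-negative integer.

Term: (((((\g.(\h.(((\d.(\e.((d e) e))) h) (g h)))) w) ((\d.(\e.((d e) e))) r)) ((\f.(\g.(\h.((f h) (g h))))) (\f.(\g.(\h.((f h) g)))))) r)
  Redex: ((\g.(\h.(((\d.(\e.((d e) e))) h) (g h)))) w)
  Redex: ((\d.(\e.((d e) e))) h)
  Redex: ((\d.(\e.((d e) e))) r)
  Redex: ((\f.(\g.(\h.((f h) (g h))))) (\f.(\g.(\h.((f h) g)))))
Total redexes: 4

Answer: 4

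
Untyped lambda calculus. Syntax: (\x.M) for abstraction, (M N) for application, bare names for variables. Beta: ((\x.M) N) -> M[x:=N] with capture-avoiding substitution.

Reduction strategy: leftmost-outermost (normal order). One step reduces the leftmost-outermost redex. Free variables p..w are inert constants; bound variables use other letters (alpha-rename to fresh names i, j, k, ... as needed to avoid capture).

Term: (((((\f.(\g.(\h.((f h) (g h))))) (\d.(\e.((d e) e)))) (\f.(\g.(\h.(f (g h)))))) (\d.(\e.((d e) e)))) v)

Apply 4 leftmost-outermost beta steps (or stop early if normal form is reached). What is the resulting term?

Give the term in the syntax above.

Answer: (((\e.(((\d.(\e.((d e) e))) e) e)) ((\f.(\g.(\h.(f (g h))))) (\d.(\e.((d e) e))))) v)

Derivation:
Step 0: (((((\f.(\g.(\h.((f h) (g h))))) (\d.(\e.((d e) e)))) (\f.(\g.(\h.(f (g h)))))) (\d.(\e.((d e) e)))) v)
Step 1: ((((\g.(\h.(((\d.(\e.((d e) e))) h) (g h)))) (\f.(\g.(\h.(f (g h)))))) (\d.(\e.((d e) e)))) v)
Step 2: (((\h.(((\d.(\e.((d e) e))) h) ((\f.(\g.(\h.(f (g h))))) h))) (\d.(\e.((d e) e)))) v)
Step 3: ((((\d.(\e.((d e) e))) (\d.(\e.((d e) e)))) ((\f.(\g.(\h.(f (g h))))) (\d.(\e.((d e) e))))) v)
Step 4: (((\e.(((\d.(\e.((d e) e))) e) e)) ((\f.(\g.(\h.(f (g h))))) (\d.(\e.((d e) e))))) v)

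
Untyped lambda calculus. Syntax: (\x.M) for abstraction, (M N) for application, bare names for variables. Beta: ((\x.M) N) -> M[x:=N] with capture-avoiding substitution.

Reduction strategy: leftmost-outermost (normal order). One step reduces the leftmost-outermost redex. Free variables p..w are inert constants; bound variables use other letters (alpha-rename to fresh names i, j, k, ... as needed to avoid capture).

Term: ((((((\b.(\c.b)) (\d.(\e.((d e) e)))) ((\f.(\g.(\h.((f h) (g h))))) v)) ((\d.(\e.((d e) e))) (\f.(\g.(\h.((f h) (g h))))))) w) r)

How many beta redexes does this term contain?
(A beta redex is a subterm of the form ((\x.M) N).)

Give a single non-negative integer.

Term: ((((((\b.(\c.b)) (\d.(\e.((d e) e)))) ((\f.(\g.(\h.((f h) (g h))))) v)) ((\d.(\e.((d e) e))) (\f.(\g.(\h.((f h) (g h))))))) w) r)
  Redex: ((\b.(\c.b)) (\d.(\e.((d e) e))))
  Redex: ((\f.(\g.(\h.((f h) (g h))))) v)
  Redex: ((\d.(\e.((d e) e))) (\f.(\g.(\h.((f h) (g h))))))
Total redexes: 3

Answer: 3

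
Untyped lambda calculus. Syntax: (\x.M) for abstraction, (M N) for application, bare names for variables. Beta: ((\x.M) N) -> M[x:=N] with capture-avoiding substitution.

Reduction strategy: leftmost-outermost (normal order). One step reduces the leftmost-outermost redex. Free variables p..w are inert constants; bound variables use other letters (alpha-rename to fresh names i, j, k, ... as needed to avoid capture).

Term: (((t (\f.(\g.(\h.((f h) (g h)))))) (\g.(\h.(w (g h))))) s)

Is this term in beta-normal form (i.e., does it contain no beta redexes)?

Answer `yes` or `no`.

Term: (((t (\f.(\g.(\h.((f h) (g h)))))) (\g.(\h.(w (g h))))) s)
No beta redexes found.

Answer: yes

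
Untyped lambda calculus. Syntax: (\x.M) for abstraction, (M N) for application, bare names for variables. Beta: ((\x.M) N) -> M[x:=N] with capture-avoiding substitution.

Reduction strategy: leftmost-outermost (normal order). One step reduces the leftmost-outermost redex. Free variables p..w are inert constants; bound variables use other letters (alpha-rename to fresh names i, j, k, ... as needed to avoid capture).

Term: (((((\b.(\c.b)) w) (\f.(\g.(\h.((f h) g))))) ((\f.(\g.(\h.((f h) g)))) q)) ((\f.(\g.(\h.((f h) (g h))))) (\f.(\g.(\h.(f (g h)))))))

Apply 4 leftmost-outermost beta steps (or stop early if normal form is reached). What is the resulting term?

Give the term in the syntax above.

Answer: ((w (\g.(\h.((q h) g)))) (\g.(\h.(((\f.(\g.(\h.(f (g h))))) h) (g h)))))

Derivation:
Step 0: (((((\b.(\c.b)) w) (\f.(\g.(\h.((f h) g))))) ((\f.(\g.(\h.((f h) g)))) q)) ((\f.(\g.(\h.((f h) (g h))))) (\f.(\g.(\h.(f (g h)))))))
Step 1: ((((\c.w) (\f.(\g.(\h.((f h) g))))) ((\f.(\g.(\h.((f h) g)))) q)) ((\f.(\g.(\h.((f h) (g h))))) (\f.(\g.(\h.(f (g h)))))))
Step 2: ((w ((\f.(\g.(\h.((f h) g)))) q)) ((\f.(\g.(\h.((f h) (g h))))) (\f.(\g.(\h.(f (g h)))))))
Step 3: ((w (\g.(\h.((q h) g)))) ((\f.(\g.(\h.((f h) (g h))))) (\f.(\g.(\h.(f (g h)))))))
Step 4: ((w (\g.(\h.((q h) g)))) (\g.(\h.(((\f.(\g.(\h.(f (g h))))) h) (g h)))))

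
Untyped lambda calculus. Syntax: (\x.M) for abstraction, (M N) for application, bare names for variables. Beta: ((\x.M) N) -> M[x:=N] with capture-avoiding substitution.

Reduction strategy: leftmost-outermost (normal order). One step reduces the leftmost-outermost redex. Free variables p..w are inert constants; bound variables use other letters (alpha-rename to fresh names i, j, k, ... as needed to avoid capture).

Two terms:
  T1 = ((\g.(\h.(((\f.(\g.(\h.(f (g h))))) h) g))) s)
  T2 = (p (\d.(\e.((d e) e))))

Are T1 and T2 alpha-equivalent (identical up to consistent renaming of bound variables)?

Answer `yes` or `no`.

Term 1: ((\g.(\h.(((\f.(\g.(\h.(f (g h))))) h) g))) s)
Term 2: (p (\d.(\e.((d e) e))))
Alpha-equivalence: compare structure up to binder renaming.
Result: False

Answer: no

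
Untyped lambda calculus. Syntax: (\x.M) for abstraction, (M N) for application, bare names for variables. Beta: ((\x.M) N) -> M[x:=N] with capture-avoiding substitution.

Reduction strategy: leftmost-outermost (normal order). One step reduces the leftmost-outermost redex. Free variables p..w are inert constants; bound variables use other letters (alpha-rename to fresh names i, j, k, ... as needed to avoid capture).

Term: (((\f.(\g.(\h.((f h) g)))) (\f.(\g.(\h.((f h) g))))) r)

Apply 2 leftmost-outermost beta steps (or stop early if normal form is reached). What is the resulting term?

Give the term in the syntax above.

Step 0: (((\f.(\g.(\h.((f h) g)))) (\f.(\g.(\h.((f h) g))))) r)
Step 1: ((\g.(\h.(((\f.(\g.(\h.((f h) g)))) h) g))) r)
Step 2: (\h.(((\f.(\g.(\h.((f h) g)))) h) r))

Answer: (\h.(((\f.(\g.(\h.((f h) g)))) h) r))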